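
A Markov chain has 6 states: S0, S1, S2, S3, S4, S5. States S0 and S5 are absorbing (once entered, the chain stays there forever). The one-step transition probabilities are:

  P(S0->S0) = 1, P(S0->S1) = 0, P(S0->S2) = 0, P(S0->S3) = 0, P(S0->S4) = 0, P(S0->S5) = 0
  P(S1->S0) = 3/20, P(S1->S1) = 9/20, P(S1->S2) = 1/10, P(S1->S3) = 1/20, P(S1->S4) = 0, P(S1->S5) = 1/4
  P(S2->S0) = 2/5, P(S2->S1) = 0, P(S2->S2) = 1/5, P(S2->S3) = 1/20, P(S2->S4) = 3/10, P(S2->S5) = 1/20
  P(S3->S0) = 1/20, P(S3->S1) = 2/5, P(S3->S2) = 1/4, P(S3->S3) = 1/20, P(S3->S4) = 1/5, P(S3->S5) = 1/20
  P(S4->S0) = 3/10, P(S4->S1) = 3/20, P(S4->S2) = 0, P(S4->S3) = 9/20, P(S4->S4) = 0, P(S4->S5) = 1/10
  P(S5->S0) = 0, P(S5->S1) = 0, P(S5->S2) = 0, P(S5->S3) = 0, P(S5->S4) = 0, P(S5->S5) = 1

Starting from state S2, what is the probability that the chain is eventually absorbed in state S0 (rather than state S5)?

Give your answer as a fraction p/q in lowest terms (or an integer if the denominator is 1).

Answer: 1541/1990

Derivation:
Let a_i = P(absorbed in S0 | start in state i).
Boundary conditions: a_S0 = 1, a_S5 = 0.
For each transient state i, a_i = sum_j P(i->j) * a_j:
  a_S1 = 3/20*a_S0 + 9/20*a_S1 + 1/10*a_S2 + 1/20*a_S3 + 0*a_S4 + 1/4*a_S5
  a_S2 = 2/5*a_S0 + 0*a_S1 + 1/5*a_S2 + 1/20*a_S3 + 3/10*a_S4 + 1/20*a_S5
  a_S3 = 1/20*a_S0 + 2/5*a_S1 + 1/4*a_S2 + 1/20*a_S3 + 1/5*a_S4 + 1/20*a_S5
  a_S4 = 3/10*a_S0 + 3/20*a_S1 + 0*a_S2 + 9/20*a_S3 + 0*a_S4 + 1/10*a_S5

Substituting a_S0 = 1 and a_S5 = 0, rearrange to (I - Q) a = r where r[i] = P(i -> S0):
  [11/20, -1/10, -1/20, 0] . (a_S1, a_S2, a_S3, a_S4) = 3/20
  [0, 4/5, -1/20, -3/10] . (a_S1, a_S2, a_S3, a_S4) = 2/5
  [-2/5, -1/4, 19/20, -1/5] . (a_S1, a_S2, a_S3, a_S4) = 1/20
  [-3/20, 0, -9/20, 1] . (a_S1, a_S2, a_S3, a_S4) = 3/10

Solving yields:
  a_S1 = 929/1990
  a_S2 = 1541/1990
  a_S3 = 1167/1990
  a_S4 = 2523/3980

Starting state is S2, so the absorption probability is a_S2 = 1541/1990.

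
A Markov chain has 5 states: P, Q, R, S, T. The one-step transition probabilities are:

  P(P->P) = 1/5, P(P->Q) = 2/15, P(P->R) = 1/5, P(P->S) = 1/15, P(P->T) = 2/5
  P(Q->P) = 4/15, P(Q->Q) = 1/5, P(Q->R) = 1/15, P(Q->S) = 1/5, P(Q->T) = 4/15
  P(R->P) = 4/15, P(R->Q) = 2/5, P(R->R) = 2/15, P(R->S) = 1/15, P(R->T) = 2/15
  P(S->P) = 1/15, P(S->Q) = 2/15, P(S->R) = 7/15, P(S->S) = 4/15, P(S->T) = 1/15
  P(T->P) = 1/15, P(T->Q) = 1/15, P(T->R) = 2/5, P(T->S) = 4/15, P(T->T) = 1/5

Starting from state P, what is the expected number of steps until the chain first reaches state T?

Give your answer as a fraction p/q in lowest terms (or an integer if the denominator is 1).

Answer: 215/61

Derivation:
Let h_i = expected steps to first reach T from state i.
Boundary: h_T = 0.
First-step equations for the other states:
  h_P = 1 + 1/5*h_P + 2/15*h_Q + 1/5*h_R + 1/15*h_S + 2/5*h_T
  h_Q = 1 + 4/15*h_P + 1/5*h_Q + 1/15*h_R + 1/5*h_S + 4/15*h_T
  h_R = 1 + 4/15*h_P + 2/5*h_Q + 2/15*h_R + 1/15*h_S + 2/15*h_T
  h_S = 1 + 1/15*h_P + 2/15*h_Q + 7/15*h_R + 4/15*h_S + 1/15*h_T

Substituting h_T = 0 and rearranging gives the linear system (I - Q) h = 1:
  [4/5, -2/15, -1/5, -1/15] . (h_P, h_Q, h_R, h_S) = 1
  [-4/15, 4/5, -1/15, -1/5] . (h_P, h_Q, h_R, h_S) = 1
  [-4/15, -2/5, 13/15, -1/15] . (h_P, h_Q, h_R, h_S) = 1
  [-1/15, -2/15, -7/15, 11/15] . (h_P, h_Q, h_R, h_S) = 1

Solving yields:
  h_P = 215/61
  h_Q = 505/122
  h_R = 2225/488
  h_S = 2605/488

Starting state is P, so the expected hitting time is h_P = 215/61.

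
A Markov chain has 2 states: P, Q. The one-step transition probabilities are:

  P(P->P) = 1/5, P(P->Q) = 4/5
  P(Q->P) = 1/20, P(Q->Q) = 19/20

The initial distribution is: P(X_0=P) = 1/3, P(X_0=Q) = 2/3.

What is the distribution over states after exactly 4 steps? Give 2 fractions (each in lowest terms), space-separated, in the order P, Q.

Answer: 4717/80000 75283/80000

Derivation:
Propagating the distribution step by step (d_{t+1} = d_t * P):
d_0 = (P=1/3, Q=2/3)
  d_1[P] = 1/3*1/5 + 2/3*1/20 = 1/10
  d_1[Q] = 1/3*4/5 + 2/3*19/20 = 9/10
d_1 = (P=1/10, Q=9/10)
  d_2[P] = 1/10*1/5 + 9/10*1/20 = 13/200
  d_2[Q] = 1/10*4/5 + 9/10*19/20 = 187/200
d_2 = (P=13/200, Q=187/200)
  d_3[P] = 13/200*1/5 + 187/200*1/20 = 239/4000
  d_3[Q] = 13/200*4/5 + 187/200*19/20 = 3761/4000
d_3 = (P=239/4000, Q=3761/4000)
  d_4[P] = 239/4000*1/5 + 3761/4000*1/20 = 4717/80000
  d_4[Q] = 239/4000*4/5 + 3761/4000*19/20 = 75283/80000
d_4 = (P=4717/80000, Q=75283/80000)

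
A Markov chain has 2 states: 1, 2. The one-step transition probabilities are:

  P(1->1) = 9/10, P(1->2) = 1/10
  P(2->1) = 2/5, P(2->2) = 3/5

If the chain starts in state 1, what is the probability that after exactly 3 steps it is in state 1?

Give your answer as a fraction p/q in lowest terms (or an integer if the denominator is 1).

Answer: 33/40

Derivation:
Computing P^3 by repeated multiplication:
P^1 =
  1: [9/10, 1/10]
  2: [2/5, 3/5]
P^2 =
  1: [17/20, 3/20]
  2: [3/5, 2/5]
P^3 =
  1: [33/40, 7/40]
  2: [7/10, 3/10]

(P^3)[1 -> 1] = 33/40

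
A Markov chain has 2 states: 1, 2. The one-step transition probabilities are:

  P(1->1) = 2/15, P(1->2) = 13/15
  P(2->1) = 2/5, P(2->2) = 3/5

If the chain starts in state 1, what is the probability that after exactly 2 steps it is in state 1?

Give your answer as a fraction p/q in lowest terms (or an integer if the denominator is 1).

Answer: 82/225

Derivation:
Computing P^2 by repeated multiplication:
P^1 =
  1: [2/15, 13/15]
  2: [2/5, 3/5]
P^2 =
  1: [82/225, 143/225]
  2: [22/75, 53/75]

(P^2)[1 -> 1] = 82/225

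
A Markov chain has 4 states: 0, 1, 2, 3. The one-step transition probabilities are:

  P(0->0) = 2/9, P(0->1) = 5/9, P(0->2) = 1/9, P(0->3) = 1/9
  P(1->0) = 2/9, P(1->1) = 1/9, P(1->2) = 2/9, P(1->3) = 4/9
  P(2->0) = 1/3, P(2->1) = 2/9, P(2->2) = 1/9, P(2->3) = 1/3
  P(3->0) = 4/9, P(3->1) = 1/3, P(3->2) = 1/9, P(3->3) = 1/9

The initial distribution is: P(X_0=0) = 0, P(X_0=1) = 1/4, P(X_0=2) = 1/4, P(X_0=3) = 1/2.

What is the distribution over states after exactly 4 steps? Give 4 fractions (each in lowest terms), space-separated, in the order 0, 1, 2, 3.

Answer: 2587/8748 8201/26244 3811/26244 719/2916

Derivation:
Propagating the distribution step by step (d_{t+1} = d_t * P):
d_0 = (0=0, 1=1/4, 2=1/4, 3=1/2)
  d_1[0] = 0*2/9 + 1/4*2/9 + 1/4*1/3 + 1/2*4/9 = 13/36
  d_1[1] = 0*5/9 + 1/4*1/9 + 1/4*2/9 + 1/2*1/3 = 1/4
  d_1[2] = 0*1/9 + 1/4*2/9 + 1/4*1/9 + 1/2*1/9 = 5/36
  d_1[3] = 0*1/9 + 1/4*4/9 + 1/4*1/3 + 1/2*1/9 = 1/4
d_1 = (0=13/36, 1=1/4, 2=5/36, 3=1/4)
  d_2[0] = 13/36*2/9 + 1/4*2/9 + 5/36*1/3 + 1/4*4/9 = 95/324
  d_2[1] = 13/36*5/9 + 1/4*1/9 + 5/36*2/9 + 1/4*1/3 = 37/108
  d_2[2] = 13/36*1/9 + 1/4*2/9 + 5/36*1/9 + 1/4*1/9 = 5/36
  d_2[3] = 13/36*1/9 + 1/4*4/9 + 5/36*1/3 + 1/4*1/9 = 73/324
d_2 = (0=95/324, 1=37/108, 2=5/36, 3=73/324)
  d_3[0] = 95/324*2/9 + 37/108*2/9 + 5/36*1/3 + 73/324*4/9 = 839/2916
  d_3[1] = 95/324*5/9 + 37/108*1/9 + 5/36*2/9 + 73/324*1/3 = 895/2916
  d_3[2] = 95/324*1/9 + 37/108*2/9 + 5/36*1/9 + 73/324*1/9 = 145/972
  d_3[3] = 95/324*1/9 + 37/108*4/9 + 5/36*1/3 + 73/324*1/9 = 83/324
d_3 = (0=839/2916, 1=895/2916, 2=145/972, 3=83/324)
  d_4[0] = 839/2916*2/9 + 895/2916*2/9 + 145/972*1/3 + 83/324*4/9 = 2587/8748
  d_4[1] = 839/2916*5/9 + 895/2916*1/9 + 145/972*2/9 + 83/324*1/3 = 8201/26244
  d_4[2] = 839/2916*1/9 + 895/2916*2/9 + 145/972*1/9 + 83/324*1/9 = 3811/26244
  d_4[3] = 839/2916*1/9 + 895/2916*4/9 + 145/972*1/3 + 83/324*1/9 = 719/2916
d_4 = (0=2587/8748, 1=8201/26244, 2=3811/26244, 3=719/2916)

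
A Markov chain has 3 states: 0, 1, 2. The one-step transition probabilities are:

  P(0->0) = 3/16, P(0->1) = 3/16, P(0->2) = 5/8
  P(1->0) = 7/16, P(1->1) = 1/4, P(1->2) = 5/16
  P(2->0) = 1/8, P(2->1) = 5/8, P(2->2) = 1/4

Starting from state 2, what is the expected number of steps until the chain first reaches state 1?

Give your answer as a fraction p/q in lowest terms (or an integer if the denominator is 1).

Answer: 30/17

Derivation:
Let h_i = expected steps to first reach 1 from state i.
Boundary: h_1 = 0.
First-step equations for the other states:
  h_0 = 1 + 3/16*h_0 + 3/16*h_1 + 5/8*h_2
  h_2 = 1 + 1/8*h_0 + 5/8*h_1 + 1/4*h_2

Substituting h_1 = 0 and rearranging gives the linear system (I - Q) h = 1:
  [13/16, -5/8] . (h_0, h_2) = 1
  [-1/8, 3/4] . (h_0, h_2) = 1

Solving yields:
  h_0 = 44/17
  h_2 = 30/17

Starting state is 2, so the expected hitting time is h_2 = 30/17.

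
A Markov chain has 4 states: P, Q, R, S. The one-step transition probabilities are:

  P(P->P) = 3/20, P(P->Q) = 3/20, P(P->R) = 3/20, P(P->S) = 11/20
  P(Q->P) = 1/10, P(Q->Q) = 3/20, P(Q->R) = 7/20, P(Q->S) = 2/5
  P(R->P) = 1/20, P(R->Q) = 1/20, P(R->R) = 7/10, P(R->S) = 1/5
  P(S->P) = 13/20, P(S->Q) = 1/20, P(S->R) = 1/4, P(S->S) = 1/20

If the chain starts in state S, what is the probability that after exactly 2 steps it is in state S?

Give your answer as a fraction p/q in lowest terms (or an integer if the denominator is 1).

Computing P^2 by repeated multiplication:
P^1 =
  P: [3/20, 3/20, 3/20, 11/20]
  Q: [1/10, 3/20, 7/20, 2/5]
  R: [1/20, 1/20, 7/10, 1/5]
  S: [13/20, 1/20, 1/4, 1/20]
P^2 =
  P: [161/400, 2/25, 127/400, 1/5]
  Q: [123/400, 3/40, 33/80, 41/200]
  R: [71/400, 3/50, 113/200, 79/400]
  S: [59/400, 3/25, 121/400, 43/100]

(P^2)[S -> S] = 43/100

Answer: 43/100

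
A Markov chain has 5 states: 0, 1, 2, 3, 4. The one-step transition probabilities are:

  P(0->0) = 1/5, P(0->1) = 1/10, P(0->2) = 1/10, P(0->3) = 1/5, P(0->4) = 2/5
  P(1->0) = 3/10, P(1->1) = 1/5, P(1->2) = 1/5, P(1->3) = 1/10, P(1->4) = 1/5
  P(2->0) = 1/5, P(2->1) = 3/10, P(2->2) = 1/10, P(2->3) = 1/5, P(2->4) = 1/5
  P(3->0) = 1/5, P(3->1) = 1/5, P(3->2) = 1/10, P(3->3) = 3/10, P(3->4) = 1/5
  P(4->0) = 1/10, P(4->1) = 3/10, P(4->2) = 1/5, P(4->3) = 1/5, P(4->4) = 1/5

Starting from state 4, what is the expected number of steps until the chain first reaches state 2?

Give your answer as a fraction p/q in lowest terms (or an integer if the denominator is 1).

Answer: 2290/371

Derivation:
Let h_i = expected steps to first reach 2 from state i.
Boundary: h_2 = 0.
First-step equations for the other states:
  h_0 = 1 + 1/5*h_0 + 1/10*h_1 + 1/10*h_2 + 1/5*h_3 + 2/5*h_4
  h_1 = 1 + 3/10*h_0 + 1/5*h_1 + 1/5*h_2 + 1/10*h_3 + 1/5*h_4
  h_3 = 1 + 1/5*h_0 + 1/5*h_1 + 1/10*h_2 + 3/10*h_3 + 1/5*h_4
  h_4 = 1 + 1/10*h_0 + 3/10*h_1 + 1/5*h_2 + 1/5*h_3 + 1/5*h_4

Substituting h_2 = 0 and rearranging gives the linear system (I - Q) h = 1:
  [4/5, -1/10, -1/5, -2/5] . (h_0, h_1, h_3, h_4) = 1
  [-3/10, 4/5, -1/10, -1/5] . (h_0, h_1, h_3, h_4) = 1
  [-1/5, -1/5, 7/10, -1/5] . (h_0, h_1, h_3, h_4) = 1
  [-1/10, -3/10, -1/5, 4/5] . (h_0, h_1, h_3, h_4) = 1

Solving yields:
  h_0 = 2540/371
  h_1 = 330/53
  h_3 = 2570/371
  h_4 = 2290/371

Starting state is 4, so the expected hitting time is h_4 = 2290/371.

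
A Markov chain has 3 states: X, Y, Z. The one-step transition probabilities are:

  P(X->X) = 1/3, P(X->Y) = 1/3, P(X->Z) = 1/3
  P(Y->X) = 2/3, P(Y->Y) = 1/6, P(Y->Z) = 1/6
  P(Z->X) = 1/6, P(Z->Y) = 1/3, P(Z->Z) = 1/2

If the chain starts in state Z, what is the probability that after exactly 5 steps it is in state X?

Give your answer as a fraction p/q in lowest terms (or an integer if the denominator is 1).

Answer: 2887/7776

Derivation:
Computing P^5 by repeated multiplication:
P^1 =
  X: [1/3, 1/3, 1/3]
  Y: [2/3, 1/6, 1/6]
  Z: [1/6, 1/3, 1/2]
P^2 =
  X: [7/18, 5/18, 1/3]
  Y: [13/36, 11/36, 1/3]
  Z: [13/36, 5/18, 13/36]
P^3 =
  X: [10/27, 31/108, 37/108]
  Y: [41/108, 61/216, 73/216]
  Z: [79/216, 31/108, 25/72]
P^4 =
  X: [241/648, 185/648, 37/108]
  Y: [481/1296, 371/1296, 37/108]
  Z: [481/1296, 185/648, 445/1296]
P^5 =
  X: [361/972, 1111/3888, 1333/3888]
  Y: [1445/3888, 2221/7776, 2665/7776]
  Z: [2887/7776, 1111/3888, 889/2592]

(P^5)[Z -> X] = 2887/7776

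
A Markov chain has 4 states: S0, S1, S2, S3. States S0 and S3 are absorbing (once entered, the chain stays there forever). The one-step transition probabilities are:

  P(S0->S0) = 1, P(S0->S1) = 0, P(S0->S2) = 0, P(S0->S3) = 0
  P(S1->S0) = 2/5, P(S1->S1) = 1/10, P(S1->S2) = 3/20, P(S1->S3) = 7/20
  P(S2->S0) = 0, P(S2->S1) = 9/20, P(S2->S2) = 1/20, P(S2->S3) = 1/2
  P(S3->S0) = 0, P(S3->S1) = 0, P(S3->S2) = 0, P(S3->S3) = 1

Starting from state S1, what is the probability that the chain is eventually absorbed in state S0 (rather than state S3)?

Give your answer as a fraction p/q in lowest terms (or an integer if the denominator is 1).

Let a_i = P(absorbed in S0 | start in state i).
Boundary conditions: a_S0 = 1, a_S3 = 0.
For each transient state i, a_i = sum_j P(i->j) * a_j:
  a_S1 = 2/5*a_S0 + 1/10*a_S1 + 3/20*a_S2 + 7/20*a_S3
  a_S2 = 0*a_S0 + 9/20*a_S1 + 1/20*a_S2 + 1/2*a_S3

Substituting a_S0 = 1 and a_S3 = 0, rearrange to (I - Q) a = r where r[i] = P(i -> S0):
  [9/10, -3/20] . (a_S1, a_S2) = 2/5
  [-9/20, 19/20] . (a_S1, a_S2) = 0

Solving yields:
  a_S1 = 152/315
  a_S2 = 8/35

Starting state is S1, so the absorption probability is a_S1 = 152/315.

Answer: 152/315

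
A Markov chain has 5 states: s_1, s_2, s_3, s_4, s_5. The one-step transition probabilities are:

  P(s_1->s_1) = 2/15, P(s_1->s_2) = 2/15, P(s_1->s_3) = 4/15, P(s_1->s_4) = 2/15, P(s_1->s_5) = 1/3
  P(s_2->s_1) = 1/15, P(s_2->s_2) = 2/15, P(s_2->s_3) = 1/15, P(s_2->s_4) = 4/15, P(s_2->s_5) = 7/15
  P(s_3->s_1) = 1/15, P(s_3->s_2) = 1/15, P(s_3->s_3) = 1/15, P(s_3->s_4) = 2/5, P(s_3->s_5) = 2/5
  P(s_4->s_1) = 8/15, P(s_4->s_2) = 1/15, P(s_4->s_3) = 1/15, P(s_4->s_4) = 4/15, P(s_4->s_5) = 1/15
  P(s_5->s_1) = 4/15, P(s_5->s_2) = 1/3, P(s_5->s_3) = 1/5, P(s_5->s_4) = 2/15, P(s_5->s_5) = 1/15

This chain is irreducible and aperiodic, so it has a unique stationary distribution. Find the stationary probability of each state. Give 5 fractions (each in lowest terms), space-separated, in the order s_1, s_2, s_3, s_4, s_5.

Answer: 16073/68589 10759/68589 9986/68589 15280/68589 5497/22863

Derivation:
The stationary distribution satisfies pi = pi * P, i.e.:
  pi_s_1 = 2/15*pi_s_1 + 1/15*pi_s_2 + 1/15*pi_s_3 + 8/15*pi_s_4 + 4/15*pi_s_5
  pi_s_2 = 2/15*pi_s_1 + 2/15*pi_s_2 + 1/15*pi_s_3 + 1/15*pi_s_4 + 1/3*pi_s_5
  pi_s_3 = 4/15*pi_s_1 + 1/15*pi_s_2 + 1/15*pi_s_3 + 1/15*pi_s_4 + 1/5*pi_s_5
  pi_s_4 = 2/15*pi_s_1 + 4/15*pi_s_2 + 2/5*pi_s_3 + 4/15*pi_s_4 + 2/15*pi_s_5
  pi_s_5 = 1/3*pi_s_1 + 7/15*pi_s_2 + 2/5*pi_s_3 + 1/15*pi_s_4 + 1/15*pi_s_5
with normalization: pi_s_1 + pi_s_2 + pi_s_3 + pi_s_4 + pi_s_5 = 1.

Using the first 4 balance equations plus normalization, the linear system A*pi = b is:
  [-13/15, 1/15, 1/15, 8/15, 4/15] . pi = 0
  [2/15, -13/15, 1/15, 1/15, 1/3] . pi = 0
  [4/15, 1/15, -14/15, 1/15, 1/5] . pi = 0
  [2/15, 4/15, 2/5, -11/15, 2/15] . pi = 0
  [1, 1, 1, 1, 1] . pi = 1

Solving yields:
  pi_s_1 = 16073/68589
  pi_s_2 = 10759/68589
  pi_s_3 = 9986/68589
  pi_s_4 = 15280/68589
  pi_s_5 = 5497/22863

Verification (pi * P):
  16073/68589*2/15 + 10759/68589*1/15 + 9986/68589*1/15 + 15280/68589*8/15 + 5497/22863*4/15 = 16073/68589 = pi_s_1  (ok)
  16073/68589*2/15 + 10759/68589*2/15 + 9986/68589*1/15 + 15280/68589*1/15 + 5497/22863*1/3 = 10759/68589 = pi_s_2  (ok)
  16073/68589*4/15 + 10759/68589*1/15 + 9986/68589*1/15 + 15280/68589*1/15 + 5497/22863*1/5 = 9986/68589 = pi_s_3  (ok)
  16073/68589*2/15 + 10759/68589*4/15 + 9986/68589*2/5 + 15280/68589*4/15 + 5497/22863*2/15 = 15280/68589 = pi_s_4  (ok)
  16073/68589*1/3 + 10759/68589*7/15 + 9986/68589*2/5 + 15280/68589*1/15 + 5497/22863*1/15 = 5497/22863 = pi_s_5  (ok)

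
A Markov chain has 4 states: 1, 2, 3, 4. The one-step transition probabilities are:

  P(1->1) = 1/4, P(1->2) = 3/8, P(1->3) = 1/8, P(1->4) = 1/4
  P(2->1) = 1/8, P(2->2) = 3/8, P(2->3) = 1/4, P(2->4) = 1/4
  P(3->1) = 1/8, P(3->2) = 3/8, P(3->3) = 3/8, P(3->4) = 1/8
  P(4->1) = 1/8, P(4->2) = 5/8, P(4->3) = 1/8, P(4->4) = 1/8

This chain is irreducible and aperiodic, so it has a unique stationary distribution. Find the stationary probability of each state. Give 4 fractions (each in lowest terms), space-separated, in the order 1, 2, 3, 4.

Answer: 1/7 92/217 103/434 85/434

Derivation:
The stationary distribution satisfies pi = pi * P, i.e.:
  pi_1 = 1/4*pi_1 + 1/8*pi_2 + 1/8*pi_3 + 1/8*pi_4
  pi_2 = 3/8*pi_1 + 3/8*pi_2 + 3/8*pi_3 + 5/8*pi_4
  pi_3 = 1/8*pi_1 + 1/4*pi_2 + 3/8*pi_3 + 1/8*pi_4
  pi_4 = 1/4*pi_1 + 1/4*pi_2 + 1/8*pi_3 + 1/8*pi_4
with normalization: pi_1 + pi_2 + pi_3 + pi_4 = 1.

Using the first 3 balance equations plus normalization, the linear system A*pi = b is:
  [-3/4, 1/8, 1/8, 1/8] . pi = 0
  [3/8, -5/8, 3/8, 5/8] . pi = 0
  [1/8, 1/4, -5/8, 1/8] . pi = 0
  [1, 1, 1, 1] . pi = 1

Solving yields:
  pi_1 = 1/7
  pi_2 = 92/217
  pi_3 = 103/434
  pi_4 = 85/434

Verification (pi * P):
  1/7*1/4 + 92/217*1/8 + 103/434*1/8 + 85/434*1/8 = 1/7 = pi_1  (ok)
  1/7*3/8 + 92/217*3/8 + 103/434*3/8 + 85/434*5/8 = 92/217 = pi_2  (ok)
  1/7*1/8 + 92/217*1/4 + 103/434*3/8 + 85/434*1/8 = 103/434 = pi_3  (ok)
  1/7*1/4 + 92/217*1/4 + 103/434*1/8 + 85/434*1/8 = 85/434 = pi_4  (ok)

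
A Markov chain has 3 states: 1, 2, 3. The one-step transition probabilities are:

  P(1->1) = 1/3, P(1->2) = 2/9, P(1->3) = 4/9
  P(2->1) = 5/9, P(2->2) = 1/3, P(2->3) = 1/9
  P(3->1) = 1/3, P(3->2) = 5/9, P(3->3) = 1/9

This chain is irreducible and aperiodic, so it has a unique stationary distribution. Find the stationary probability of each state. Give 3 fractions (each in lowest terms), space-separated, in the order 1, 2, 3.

The stationary distribution satisfies pi = pi * P, i.e.:
  pi_1 = 1/3*pi_1 + 5/9*pi_2 + 1/3*pi_3
  pi_2 = 2/9*pi_1 + 1/3*pi_2 + 5/9*pi_3
  pi_3 = 4/9*pi_1 + 1/9*pi_2 + 1/9*pi_3
with normalization: pi_1 + pi_2 + pi_3 = 1.

Using the first 2 balance equations plus normalization, the linear system A*pi = b is:
  [-2/3, 5/9, 1/3] . pi = 0
  [2/9, -2/3, 5/9] . pi = 0
  [1, 1, 1] . pi = 1

Solving yields:
  pi_1 = 43/105
  pi_2 = 12/35
  pi_3 = 26/105

Verification (pi * P):
  43/105*1/3 + 12/35*5/9 + 26/105*1/3 = 43/105 = pi_1  (ok)
  43/105*2/9 + 12/35*1/3 + 26/105*5/9 = 12/35 = pi_2  (ok)
  43/105*4/9 + 12/35*1/9 + 26/105*1/9 = 26/105 = pi_3  (ok)

Answer: 43/105 12/35 26/105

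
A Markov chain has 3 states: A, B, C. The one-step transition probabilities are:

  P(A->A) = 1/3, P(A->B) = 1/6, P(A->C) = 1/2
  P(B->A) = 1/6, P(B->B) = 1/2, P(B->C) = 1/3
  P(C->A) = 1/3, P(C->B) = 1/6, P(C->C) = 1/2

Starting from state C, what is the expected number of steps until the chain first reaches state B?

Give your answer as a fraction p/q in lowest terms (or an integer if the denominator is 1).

Let h_i = expected steps to first reach B from state i.
Boundary: h_B = 0.
First-step equations for the other states:
  h_A = 1 + 1/3*h_A + 1/6*h_B + 1/2*h_C
  h_C = 1 + 1/3*h_A + 1/6*h_B + 1/2*h_C

Substituting h_B = 0 and rearranging gives the linear system (I - Q) h = 1:
  [2/3, -1/2] . (h_A, h_C) = 1
  [-1/3, 1/2] . (h_A, h_C) = 1

Solving yields:
  h_A = 6
  h_C = 6

Starting state is C, so the expected hitting time is h_C = 6.

Answer: 6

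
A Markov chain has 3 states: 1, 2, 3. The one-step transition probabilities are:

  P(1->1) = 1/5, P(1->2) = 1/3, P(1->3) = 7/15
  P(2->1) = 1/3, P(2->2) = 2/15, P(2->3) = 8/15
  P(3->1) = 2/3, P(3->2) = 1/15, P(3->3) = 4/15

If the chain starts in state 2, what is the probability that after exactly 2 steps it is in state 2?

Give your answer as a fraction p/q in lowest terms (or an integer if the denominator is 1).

Answer: 37/225

Derivation:
Computing P^2 by repeated multiplication:
P^1 =
  1: [1/5, 1/3, 7/15]
  2: [1/3, 2/15, 8/15]
  3: [2/3, 1/15, 4/15]
P^2 =
  1: [104/225, 32/225, 89/225]
  2: [7/15, 37/225, 83/225]
  3: [1/3, 56/225, 94/225]

(P^2)[2 -> 2] = 37/225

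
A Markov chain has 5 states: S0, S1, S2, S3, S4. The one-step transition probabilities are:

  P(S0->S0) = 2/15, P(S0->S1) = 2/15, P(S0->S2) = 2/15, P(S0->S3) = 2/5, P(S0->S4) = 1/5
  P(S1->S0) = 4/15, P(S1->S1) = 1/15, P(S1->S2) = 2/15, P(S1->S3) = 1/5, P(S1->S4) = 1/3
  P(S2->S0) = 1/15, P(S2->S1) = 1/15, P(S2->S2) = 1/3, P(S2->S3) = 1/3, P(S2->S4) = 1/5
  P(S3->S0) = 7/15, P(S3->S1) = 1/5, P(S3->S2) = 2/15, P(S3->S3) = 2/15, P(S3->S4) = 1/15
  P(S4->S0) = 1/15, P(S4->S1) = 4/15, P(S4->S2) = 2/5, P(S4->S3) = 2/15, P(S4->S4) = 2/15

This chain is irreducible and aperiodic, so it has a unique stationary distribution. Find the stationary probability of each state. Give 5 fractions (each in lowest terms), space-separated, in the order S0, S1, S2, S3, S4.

The stationary distribution satisfies pi = pi * P, i.e.:
  pi_S0 = 2/15*pi_S0 + 4/15*pi_S1 + 1/15*pi_S2 + 7/15*pi_S3 + 1/15*pi_S4
  pi_S1 = 2/15*pi_S0 + 1/15*pi_S1 + 1/15*pi_S2 + 1/5*pi_S3 + 4/15*pi_S4
  pi_S2 = 2/15*pi_S0 + 2/15*pi_S1 + 1/3*pi_S2 + 2/15*pi_S3 + 2/5*pi_S4
  pi_S3 = 2/5*pi_S0 + 1/5*pi_S1 + 1/3*pi_S2 + 2/15*pi_S3 + 2/15*pi_S4
  pi_S4 = 1/5*pi_S0 + 1/3*pi_S1 + 1/5*pi_S2 + 1/15*pi_S3 + 2/15*pi_S4
with normalization: pi_S0 + pi_S1 + pi_S2 + pi_S3 + pi_S4 = 1.

Using the first 4 balance equations plus normalization, the linear system A*pi = b is:
  [-13/15, 4/15, 1/15, 7/15, 1/15] . pi = 0
  [2/15, -14/15, 1/15, 1/5, 4/15] . pi = 0
  [2/15, 2/15, -2/3, 2/15, 2/5] . pi = 0
  [2/5, 1/5, 1/3, -13/15, 2/15] . pi = 0
  [1, 1, 1, 1, 1] . pi = 1

Solving yields:
  pi_S0 = 1466/7063
  pi_S1 = 1046/7063
  pi_S2 = 3181/14126
  pi_S3 = 3441/14126
  pi_S4 = 1240/7063

Verification (pi * P):
  1466/7063*2/15 + 1046/7063*4/15 + 3181/14126*1/15 + 3441/14126*7/15 + 1240/7063*1/15 = 1466/7063 = pi_S0  (ok)
  1466/7063*2/15 + 1046/7063*1/15 + 3181/14126*1/15 + 3441/14126*1/5 + 1240/7063*4/15 = 1046/7063 = pi_S1  (ok)
  1466/7063*2/15 + 1046/7063*2/15 + 3181/14126*1/3 + 3441/14126*2/15 + 1240/7063*2/5 = 3181/14126 = pi_S2  (ok)
  1466/7063*2/5 + 1046/7063*1/5 + 3181/14126*1/3 + 3441/14126*2/15 + 1240/7063*2/15 = 3441/14126 = pi_S3  (ok)
  1466/7063*1/5 + 1046/7063*1/3 + 3181/14126*1/5 + 3441/14126*1/15 + 1240/7063*2/15 = 1240/7063 = pi_S4  (ok)

Answer: 1466/7063 1046/7063 3181/14126 3441/14126 1240/7063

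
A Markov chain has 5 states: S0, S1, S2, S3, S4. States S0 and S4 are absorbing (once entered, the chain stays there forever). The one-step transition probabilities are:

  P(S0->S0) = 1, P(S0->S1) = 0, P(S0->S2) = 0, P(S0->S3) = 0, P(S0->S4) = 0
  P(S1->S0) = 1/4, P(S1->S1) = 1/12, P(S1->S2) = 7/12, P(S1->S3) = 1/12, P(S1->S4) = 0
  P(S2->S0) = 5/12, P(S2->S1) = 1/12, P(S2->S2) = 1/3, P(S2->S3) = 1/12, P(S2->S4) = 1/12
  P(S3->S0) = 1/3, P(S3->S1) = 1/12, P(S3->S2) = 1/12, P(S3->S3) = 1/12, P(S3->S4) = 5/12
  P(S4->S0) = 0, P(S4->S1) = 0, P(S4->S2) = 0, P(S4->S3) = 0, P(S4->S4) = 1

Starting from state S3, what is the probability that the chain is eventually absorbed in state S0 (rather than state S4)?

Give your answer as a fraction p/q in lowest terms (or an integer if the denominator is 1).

Let a_i = P(absorbed in S0 | start in state i).
Boundary conditions: a_S0 = 1, a_S4 = 0.
For each transient state i, a_i = sum_j P(i->j) * a_j:
  a_S1 = 1/4*a_S0 + 1/12*a_S1 + 7/12*a_S2 + 1/12*a_S3 + 0*a_S4
  a_S2 = 5/12*a_S0 + 1/12*a_S1 + 1/3*a_S2 + 1/12*a_S3 + 1/12*a_S4
  a_S3 = 1/3*a_S0 + 1/12*a_S1 + 1/12*a_S2 + 1/12*a_S3 + 5/12*a_S4

Substituting a_S0 = 1 and a_S4 = 0, rearrange to (I - Q) a = r where r[i] = P(i -> S0):
  [11/12, -7/12, -1/12] . (a_S1, a_S2, a_S3) = 1/4
  [-1/12, 2/3, -1/12] . (a_S1, a_S2, a_S3) = 5/12
  [-1/12, -1/12, 11/12] . (a_S1, a_S2, a_S3) = 1/3

Solving yields:
  a_S1 = 79/96
  a_S2 = 19/24
  a_S3 = 49/96

Starting state is S3, so the absorption probability is a_S3 = 49/96.

Answer: 49/96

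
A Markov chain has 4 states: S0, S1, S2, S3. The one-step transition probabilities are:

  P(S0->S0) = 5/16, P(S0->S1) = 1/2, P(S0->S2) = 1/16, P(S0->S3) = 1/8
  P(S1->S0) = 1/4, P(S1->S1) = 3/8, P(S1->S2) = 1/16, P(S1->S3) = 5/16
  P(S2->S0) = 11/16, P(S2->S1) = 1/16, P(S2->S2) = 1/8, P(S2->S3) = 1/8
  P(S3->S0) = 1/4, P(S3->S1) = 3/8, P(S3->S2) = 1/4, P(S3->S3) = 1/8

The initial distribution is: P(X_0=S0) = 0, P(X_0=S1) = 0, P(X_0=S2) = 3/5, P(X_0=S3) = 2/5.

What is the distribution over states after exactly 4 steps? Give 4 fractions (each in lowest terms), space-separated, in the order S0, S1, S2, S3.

Answer: 5125/16384 125679/327680 34607/327680 32447/163840

Derivation:
Propagating the distribution step by step (d_{t+1} = d_t * P):
d_0 = (S0=0, S1=0, S2=3/5, S3=2/5)
  d_1[S0] = 0*5/16 + 0*1/4 + 3/5*11/16 + 2/5*1/4 = 41/80
  d_1[S1] = 0*1/2 + 0*3/8 + 3/5*1/16 + 2/5*3/8 = 3/16
  d_1[S2] = 0*1/16 + 0*1/16 + 3/5*1/8 + 2/5*1/4 = 7/40
  d_1[S3] = 0*1/8 + 0*5/16 + 3/5*1/8 + 2/5*1/8 = 1/8
d_1 = (S0=41/80, S1=3/16, S2=7/40, S3=1/8)
  d_2[S0] = 41/80*5/16 + 3/16*1/4 + 7/40*11/16 + 1/8*1/4 = 459/1280
  d_2[S1] = 41/80*1/2 + 3/16*3/8 + 7/40*1/16 + 1/8*3/8 = 123/320
  d_2[S2] = 41/80*1/16 + 3/16*1/16 + 7/40*1/8 + 1/8*1/4 = 31/320
  d_2[S3] = 41/80*1/8 + 3/16*5/16 + 7/40*1/8 + 1/8*1/8 = 41/256
d_2 = (S0=459/1280, S1=123/320, S2=31/320, S3=41/256)
  d_3[S0] = 459/1280*5/16 + 123/320*1/4 + 31/320*11/16 + 41/256*1/4 = 6447/20480
  d_3[S1] = 459/1280*1/2 + 123/320*3/8 + 31/320*1/16 + 41/256*3/8 = 3989/10240
  d_3[S2] = 459/1280*1/16 + 123/320*1/16 + 31/320*1/8 + 41/256*1/4 = 2019/20480
  d_3[S3] = 459/1280*1/8 + 123/320*5/16 + 31/320*1/8 + 41/256*1/8 = 1009/5120
d_3 = (S0=6447/20480, S1=3989/10240, S2=2019/20480, S3=1009/5120)
  d_4[S0] = 6447/20480*5/16 + 3989/10240*1/4 + 2019/20480*11/16 + 1009/5120*1/4 = 5125/16384
  d_4[S1] = 6447/20480*1/2 + 3989/10240*3/8 + 2019/20480*1/16 + 1009/5120*3/8 = 125679/327680
  d_4[S2] = 6447/20480*1/16 + 3989/10240*1/16 + 2019/20480*1/8 + 1009/5120*1/4 = 34607/327680
  d_4[S3] = 6447/20480*1/8 + 3989/10240*5/16 + 2019/20480*1/8 + 1009/5120*1/8 = 32447/163840
d_4 = (S0=5125/16384, S1=125679/327680, S2=34607/327680, S3=32447/163840)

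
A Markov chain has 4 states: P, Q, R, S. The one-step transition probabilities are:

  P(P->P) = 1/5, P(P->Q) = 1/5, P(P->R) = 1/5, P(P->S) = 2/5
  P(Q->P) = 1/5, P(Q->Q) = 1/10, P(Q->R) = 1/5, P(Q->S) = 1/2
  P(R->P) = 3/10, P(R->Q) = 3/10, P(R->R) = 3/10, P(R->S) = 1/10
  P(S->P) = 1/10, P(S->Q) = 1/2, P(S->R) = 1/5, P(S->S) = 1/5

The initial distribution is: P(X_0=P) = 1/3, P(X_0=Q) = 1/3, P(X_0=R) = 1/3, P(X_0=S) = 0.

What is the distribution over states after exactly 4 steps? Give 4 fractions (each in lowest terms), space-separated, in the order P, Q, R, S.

Propagating the distribution step by step (d_{t+1} = d_t * P):
d_0 = (P=1/3, Q=1/3, R=1/3, S=0)
  d_1[P] = 1/3*1/5 + 1/3*1/5 + 1/3*3/10 + 0*1/10 = 7/30
  d_1[Q] = 1/3*1/5 + 1/3*1/10 + 1/3*3/10 + 0*1/2 = 1/5
  d_1[R] = 1/3*1/5 + 1/3*1/5 + 1/3*3/10 + 0*1/5 = 7/30
  d_1[S] = 1/3*2/5 + 1/3*1/2 + 1/3*1/10 + 0*1/5 = 1/3
d_1 = (P=7/30, Q=1/5, R=7/30, S=1/3)
  d_2[P] = 7/30*1/5 + 1/5*1/5 + 7/30*3/10 + 1/3*1/10 = 19/100
  d_2[Q] = 7/30*1/5 + 1/5*1/10 + 7/30*3/10 + 1/3*1/2 = 91/300
  d_2[R] = 7/30*1/5 + 1/5*1/5 + 7/30*3/10 + 1/3*1/5 = 67/300
  d_2[S] = 7/30*2/5 + 1/5*1/2 + 7/30*1/10 + 1/3*1/5 = 17/60
d_2 = (P=19/100, Q=91/300, R=67/300, S=17/60)
  d_3[P] = 19/100*1/5 + 91/300*1/5 + 67/300*3/10 + 17/60*1/10 = 97/500
  d_3[Q] = 19/100*1/5 + 91/300*1/10 + 67/300*3/10 + 17/60*1/2 = 277/1000
  d_3[R] = 19/100*1/5 + 91/300*1/5 + 67/300*3/10 + 17/60*1/5 = 667/3000
  d_3[S] = 19/100*2/5 + 91/300*1/2 + 67/300*1/10 + 17/60*1/5 = 23/75
d_3 = (P=97/500, Q=277/1000, R=667/3000, S=23/75)
  d_4[P] = 97/500*1/5 + 277/1000*1/5 + 667/3000*3/10 + 23/75*1/10 = 5747/30000
  d_4[Q] = 97/500*1/5 + 277/1000*1/10 + 667/3000*3/10 + 23/75*1/2 = 2149/7500
  d_4[R] = 97/500*1/5 + 277/1000*1/5 + 667/3000*3/10 + 23/75*1/5 = 6667/30000
  d_4[S] = 97/500*2/5 + 277/1000*1/2 + 667/3000*1/10 + 23/75*1/5 = 899/3000
d_4 = (P=5747/30000, Q=2149/7500, R=6667/30000, S=899/3000)

Answer: 5747/30000 2149/7500 6667/30000 899/3000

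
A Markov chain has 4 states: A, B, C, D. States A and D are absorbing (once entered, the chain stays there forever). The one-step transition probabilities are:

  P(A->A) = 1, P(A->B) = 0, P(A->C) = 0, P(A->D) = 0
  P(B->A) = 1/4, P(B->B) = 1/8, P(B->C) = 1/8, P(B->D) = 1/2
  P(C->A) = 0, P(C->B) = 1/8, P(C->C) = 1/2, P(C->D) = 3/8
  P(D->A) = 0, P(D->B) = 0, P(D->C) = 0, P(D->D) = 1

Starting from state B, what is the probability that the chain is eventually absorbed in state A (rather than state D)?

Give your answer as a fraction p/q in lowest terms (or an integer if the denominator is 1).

Let a_i = P(absorbed in A | start in state i).
Boundary conditions: a_A = 1, a_D = 0.
For each transient state i, a_i = sum_j P(i->j) * a_j:
  a_B = 1/4*a_A + 1/8*a_B + 1/8*a_C + 1/2*a_D
  a_C = 0*a_A + 1/8*a_B + 1/2*a_C + 3/8*a_D

Substituting a_A = 1 and a_D = 0, rearrange to (I - Q) a = r where r[i] = P(i -> A):
  [7/8, -1/8] . (a_B, a_C) = 1/4
  [-1/8, 1/2] . (a_B, a_C) = 0

Solving yields:
  a_B = 8/27
  a_C = 2/27

Starting state is B, so the absorption probability is a_B = 8/27.

Answer: 8/27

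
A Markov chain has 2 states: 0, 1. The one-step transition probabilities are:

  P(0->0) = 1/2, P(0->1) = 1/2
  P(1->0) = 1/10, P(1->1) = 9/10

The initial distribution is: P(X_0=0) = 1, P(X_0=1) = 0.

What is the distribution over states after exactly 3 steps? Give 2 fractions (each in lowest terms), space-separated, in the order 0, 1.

Answer: 11/50 39/50

Derivation:
Propagating the distribution step by step (d_{t+1} = d_t * P):
d_0 = (0=1, 1=0)
  d_1[0] = 1*1/2 + 0*1/10 = 1/2
  d_1[1] = 1*1/2 + 0*9/10 = 1/2
d_1 = (0=1/2, 1=1/2)
  d_2[0] = 1/2*1/2 + 1/2*1/10 = 3/10
  d_2[1] = 1/2*1/2 + 1/2*9/10 = 7/10
d_2 = (0=3/10, 1=7/10)
  d_3[0] = 3/10*1/2 + 7/10*1/10 = 11/50
  d_3[1] = 3/10*1/2 + 7/10*9/10 = 39/50
d_3 = (0=11/50, 1=39/50)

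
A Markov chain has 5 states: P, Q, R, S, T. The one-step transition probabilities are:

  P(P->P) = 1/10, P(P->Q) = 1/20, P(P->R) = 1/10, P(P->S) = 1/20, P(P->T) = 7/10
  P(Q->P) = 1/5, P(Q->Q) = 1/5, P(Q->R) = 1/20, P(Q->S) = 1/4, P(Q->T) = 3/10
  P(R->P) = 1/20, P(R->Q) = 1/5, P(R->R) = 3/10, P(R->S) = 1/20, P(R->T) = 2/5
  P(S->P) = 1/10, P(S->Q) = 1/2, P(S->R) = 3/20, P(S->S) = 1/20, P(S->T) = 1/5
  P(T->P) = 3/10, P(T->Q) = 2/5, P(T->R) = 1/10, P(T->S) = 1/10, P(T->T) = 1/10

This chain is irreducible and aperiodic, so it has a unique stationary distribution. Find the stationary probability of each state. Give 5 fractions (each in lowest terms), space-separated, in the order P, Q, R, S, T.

The stationary distribution satisfies pi = pi * P, i.e.:
  pi_P = 1/10*pi_P + 1/5*pi_Q + 1/20*pi_R + 1/10*pi_S + 3/10*pi_T
  pi_Q = 1/20*pi_P + 1/5*pi_Q + 1/5*pi_R + 1/2*pi_S + 2/5*pi_T
  pi_R = 1/10*pi_P + 1/20*pi_Q + 3/10*pi_R + 3/20*pi_S + 1/10*pi_T
  pi_S = 1/20*pi_P + 1/4*pi_Q + 1/20*pi_R + 1/20*pi_S + 1/10*pi_T
  pi_T = 7/10*pi_P + 3/10*pi_Q + 2/5*pi_R + 1/5*pi_S + 1/10*pi_T
with normalization: pi_P + pi_Q + pi_R + pi_S + pi_T = 1.

Using the first 4 balance equations plus normalization, the linear system A*pi = b is:
  [-9/10, 1/5, 1/20, 1/10, 3/10] . pi = 0
  [1/20, -4/5, 1/5, 1/2, 2/5] . pi = 0
  [1/10, 1/20, -7/10, 3/20, 1/10] . pi = 0
  [1/20, 1/4, 1/20, -19/20, 1/10] . pi = 0
  [1, 1, 1, 1, 1] . pi = 1

Solving yields:
  pi_P = 16774/91443
  pi_Q = 2249/8313
  pi_R = 10568/91443
  pi_S = 3647/30481
  pi_T = 28421/91443

Verification (pi * P):
  16774/91443*1/10 + 2249/8313*1/5 + 10568/91443*1/20 + 3647/30481*1/10 + 28421/91443*3/10 = 16774/91443 = pi_P  (ok)
  16774/91443*1/20 + 2249/8313*1/5 + 10568/91443*1/5 + 3647/30481*1/2 + 28421/91443*2/5 = 2249/8313 = pi_Q  (ok)
  16774/91443*1/10 + 2249/8313*1/20 + 10568/91443*3/10 + 3647/30481*3/20 + 28421/91443*1/10 = 10568/91443 = pi_R  (ok)
  16774/91443*1/20 + 2249/8313*1/4 + 10568/91443*1/20 + 3647/30481*1/20 + 28421/91443*1/10 = 3647/30481 = pi_S  (ok)
  16774/91443*7/10 + 2249/8313*3/10 + 10568/91443*2/5 + 3647/30481*1/5 + 28421/91443*1/10 = 28421/91443 = pi_T  (ok)

Answer: 16774/91443 2249/8313 10568/91443 3647/30481 28421/91443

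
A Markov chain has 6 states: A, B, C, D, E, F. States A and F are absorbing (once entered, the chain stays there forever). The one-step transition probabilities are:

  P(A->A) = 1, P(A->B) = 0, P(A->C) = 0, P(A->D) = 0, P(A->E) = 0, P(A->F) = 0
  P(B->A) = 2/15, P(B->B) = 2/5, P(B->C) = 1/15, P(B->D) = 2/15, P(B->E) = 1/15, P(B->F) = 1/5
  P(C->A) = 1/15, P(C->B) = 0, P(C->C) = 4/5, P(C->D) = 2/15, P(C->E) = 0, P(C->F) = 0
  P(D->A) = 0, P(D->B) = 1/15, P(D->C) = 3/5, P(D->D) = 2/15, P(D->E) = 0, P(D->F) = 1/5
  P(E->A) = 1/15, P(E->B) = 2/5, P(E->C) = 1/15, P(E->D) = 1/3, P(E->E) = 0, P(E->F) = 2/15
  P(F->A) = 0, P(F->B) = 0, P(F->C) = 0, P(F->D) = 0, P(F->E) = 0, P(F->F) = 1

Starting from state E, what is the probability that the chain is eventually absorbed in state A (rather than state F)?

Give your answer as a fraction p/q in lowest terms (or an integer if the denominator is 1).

Let a_i = P(absorbed in A | start in state i).
Boundary conditions: a_A = 1, a_F = 0.
For each transient state i, a_i = sum_j P(i->j) * a_j:
  a_B = 2/15*a_A + 2/5*a_B + 1/15*a_C + 2/15*a_D + 1/15*a_E + 1/5*a_F
  a_C = 1/15*a_A + 0*a_B + 4/5*a_C + 2/15*a_D + 0*a_E + 0*a_F
  a_D = 0*a_A + 1/15*a_B + 3/5*a_C + 2/15*a_D + 0*a_E + 1/5*a_F
  a_E = 1/15*a_A + 2/5*a_B + 1/15*a_C + 1/3*a_D + 0*a_E + 2/15*a_F

Substituting a_A = 1 and a_F = 0, rearrange to (I - Q) a = r where r[i] = P(i -> A):
  [3/5, -1/15, -2/15, -1/15] . (a_B, a_C, a_D, a_E) = 2/15
  [0, 1/5, -2/15, 0] . (a_B, a_C, a_D, a_E) = 1/15
  [-1/15, -3/5, 13/15, 0] . (a_B, a_C, a_D, a_E) = 0
  [-2/5, -1/15, -1/3, 1] . (a_B, a_C, a_D, a_E) = 1/15

Solving yields:
  a_B = 587/1286
  a_C = 426/643
  a_D = 635/1286
  a_E = 589/1286

Starting state is E, so the absorption probability is a_E = 589/1286.

Answer: 589/1286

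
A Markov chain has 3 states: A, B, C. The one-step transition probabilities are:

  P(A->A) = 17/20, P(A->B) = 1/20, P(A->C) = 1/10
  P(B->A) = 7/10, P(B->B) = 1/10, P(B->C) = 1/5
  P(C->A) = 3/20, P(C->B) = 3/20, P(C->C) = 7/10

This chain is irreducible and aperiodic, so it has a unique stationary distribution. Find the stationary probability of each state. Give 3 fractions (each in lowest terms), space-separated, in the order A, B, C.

The stationary distribution satisfies pi = pi * P, i.e.:
  pi_A = 17/20*pi_A + 7/10*pi_B + 3/20*pi_C
  pi_B = 1/20*pi_A + 1/10*pi_B + 3/20*pi_C
  pi_C = 1/10*pi_A + 1/5*pi_B + 7/10*pi_C
with normalization: pi_A + pi_B + pi_C = 1.

Using the first 2 balance equations plus normalization, the linear system A*pi = b is:
  [-3/20, 7/10, 3/20] . pi = 0
  [1/20, -9/10, 3/20] . pi = 0
  [1, 1, 1] . pi = 1

Solving yields:
  pi_A = 24/37
  pi_B = 3/37
  pi_C = 10/37

Verification (pi * P):
  24/37*17/20 + 3/37*7/10 + 10/37*3/20 = 24/37 = pi_A  (ok)
  24/37*1/20 + 3/37*1/10 + 10/37*3/20 = 3/37 = pi_B  (ok)
  24/37*1/10 + 3/37*1/5 + 10/37*7/10 = 10/37 = pi_C  (ok)

Answer: 24/37 3/37 10/37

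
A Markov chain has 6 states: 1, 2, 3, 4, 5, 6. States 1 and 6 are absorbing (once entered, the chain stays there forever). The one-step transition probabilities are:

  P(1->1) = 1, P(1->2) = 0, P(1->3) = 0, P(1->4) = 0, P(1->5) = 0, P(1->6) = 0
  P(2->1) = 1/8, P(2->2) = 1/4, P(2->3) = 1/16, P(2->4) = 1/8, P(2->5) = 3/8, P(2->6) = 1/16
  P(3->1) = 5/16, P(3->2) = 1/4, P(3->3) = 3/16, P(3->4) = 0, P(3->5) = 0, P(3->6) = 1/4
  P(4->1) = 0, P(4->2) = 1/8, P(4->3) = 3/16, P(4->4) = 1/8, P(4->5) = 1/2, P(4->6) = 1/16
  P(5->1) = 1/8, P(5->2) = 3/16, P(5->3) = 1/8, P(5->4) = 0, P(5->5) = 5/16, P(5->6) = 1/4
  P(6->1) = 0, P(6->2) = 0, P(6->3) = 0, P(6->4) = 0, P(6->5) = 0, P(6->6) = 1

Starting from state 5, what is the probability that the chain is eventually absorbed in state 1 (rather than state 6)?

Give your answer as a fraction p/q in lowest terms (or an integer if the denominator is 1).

Let a_i = P(absorbed in 1 | start in state i).
Boundary conditions: a_1 = 1, a_6 = 0.
For each transient state i, a_i = sum_j P(i->j) * a_j:
  a_2 = 1/8*a_1 + 1/4*a_2 + 1/16*a_3 + 1/8*a_4 + 3/8*a_5 + 1/16*a_6
  a_3 = 5/16*a_1 + 1/4*a_2 + 3/16*a_3 + 0*a_4 + 0*a_5 + 1/4*a_6
  a_4 = 0*a_1 + 1/8*a_2 + 3/16*a_3 + 1/8*a_4 + 1/2*a_5 + 1/16*a_6
  a_5 = 1/8*a_1 + 3/16*a_2 + 1/8*a_3 + 0*a_4 + 5/16*a_5 + 1/4*a_6

Substituting a_1 = 1 and a_6 = 0, rearrange to (I - Q) a = r where r[i] = P(i -> 1):
  [3/4, -1/16, -1/8, -3/8] . (a_2, a_3, a_4, a_5) = 1/8
  [-1/4, 13/16, 0, 0] . (a_2, a_3, a_4, a_5) = 5/16
  [-1/8, -3/16, 7/8, -1/2] . (a_2, a_3, a_4, a_5) = 0
  [-3/16, -1/8, 0, 11/16] . (a_2, a_3, a_4, a_5) = 1/8

Solving yields:
  a_2 = 544/1117
  a_3 = 597/1117
  a_4 = 937/2234
  a_5 = 460/1117

Starting state is 5, so the absorption probability is a_5 = 460/1117.

Answer: 460/1117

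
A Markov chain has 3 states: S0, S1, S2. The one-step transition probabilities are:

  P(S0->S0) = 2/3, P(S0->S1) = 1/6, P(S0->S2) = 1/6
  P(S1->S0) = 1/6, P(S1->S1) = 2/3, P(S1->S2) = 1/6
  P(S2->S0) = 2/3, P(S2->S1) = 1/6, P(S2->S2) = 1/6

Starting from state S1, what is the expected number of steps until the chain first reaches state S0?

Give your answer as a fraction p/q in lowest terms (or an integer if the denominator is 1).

Answer: 4

Derivation:
Let h_i = expected steps to first reach S0 from state i.
Boundary: h_S0 = 0.
First-step equations for the other states:
  h_S1 = 1 + 1/6*h_S0 + 2/3*h_S1 + 1/6*h_S2
  h_S2 = 1 + 2/3*h_S0 + 1/6*h_S1 + 1/6*h_S2

Substituting h_S0 = 0 and rearranging gives the linear system (I - Q) h = 1:
  [1/3, -1/6] . (h_S1, h_S2) = 1
  [-1/6, 5/6] . (h_S1, h_S2) = 1

Solving yields:
  h_S1 = 4
  h_S2 = 2

Starting state is S1, so the expected hitting time is h_S1 = 4.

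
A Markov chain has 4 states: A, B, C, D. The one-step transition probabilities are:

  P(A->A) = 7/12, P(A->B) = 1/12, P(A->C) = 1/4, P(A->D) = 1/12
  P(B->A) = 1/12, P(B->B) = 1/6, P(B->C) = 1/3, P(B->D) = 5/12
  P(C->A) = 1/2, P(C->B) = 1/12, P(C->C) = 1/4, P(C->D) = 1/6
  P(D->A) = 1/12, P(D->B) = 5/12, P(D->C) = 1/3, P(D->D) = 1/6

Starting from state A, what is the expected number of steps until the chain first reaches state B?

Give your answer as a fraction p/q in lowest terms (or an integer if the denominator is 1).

Answer: 1572/191

Derivation:
Let h_i = expected steps to first reach B from state i.
Boundary: h_B = 0.
First-step equations for the other states:
  h_A = 1 + 7/12*h_A + 1/12*h_B + 1/4*h_C + 1/12*h_D
  h_C = 1 + 1/2*h_A + 1/12*h_B + 1/4*h_C + 1/6*h_D
  h_D = 1 + 1/12*h_A + 5/12*h_B + 1/3*h_C + 1/6*h_D

Substituting h_B = 0 and rearranging gives the linear system (I - Q) h = 1:
  [5/12, -1/4, -1/12] . (h_A, h_C, h_D) = 1
  [-1/2, 3/4, -1/6] . (h_A, h_C, h_D) = 1
  [-1/12, -1/3, 5/6] . (h_A, h_C, h_D) = 1

Solving yields:
  h_A = 1572/191
  h_C = 1524/191
  h_D = 996/191

Starting state is A, so the expected hitting time is h_A = 1572/191.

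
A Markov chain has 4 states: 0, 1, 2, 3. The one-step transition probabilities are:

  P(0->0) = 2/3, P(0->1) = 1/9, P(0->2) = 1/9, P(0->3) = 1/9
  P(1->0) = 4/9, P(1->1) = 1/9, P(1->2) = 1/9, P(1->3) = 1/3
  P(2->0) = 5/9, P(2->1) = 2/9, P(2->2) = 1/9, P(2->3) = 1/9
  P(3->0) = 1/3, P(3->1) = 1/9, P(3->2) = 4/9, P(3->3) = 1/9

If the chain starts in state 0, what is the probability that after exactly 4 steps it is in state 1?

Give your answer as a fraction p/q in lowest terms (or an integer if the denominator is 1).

Answer: 281/2187

Derivation:
Computing P^4 by repeated multiplication:
P^1 =
  0: [2/3, 1/9, 1/9, 1/9]
  1: [4/9, 1/9, 1/9, 1/3]
  2: [5/9, 2/9, 1/9, 1/9]
  3: [1/3, 1/9, 4/9, 1/9]
P^2 =
  0: [16/27, 10/81, 4/27, 11/81]
  1: [14/27, 10/81, 2/9, 11/81]
  2: [46/81, 10/81, 4/27, 13/81]
  3: [5/9, 13/81, 4/27, 11/81]
P^3 =
  0: [421/729, 31/243, 38/243, 101/729]
  1: [415/729, 11/81, 38/243, 101/729]
  2: [415/729, 31/243, 40/243, 101/729]
  3: [415/729, 31/243, 38/243, 107/729]
P^4 =
  0: [419/729, 281/2187, 344/2187, 305/2187]
  1: [1253/2187, 281/2187, 344/2187, 103/729]
  2: [1255/2187, 283/2187, 344/2187, 305/2187]
  3: [139/243, 281/2187, 350/2187, 305/2187]

(P^4)[0 -> 1] = 281/2187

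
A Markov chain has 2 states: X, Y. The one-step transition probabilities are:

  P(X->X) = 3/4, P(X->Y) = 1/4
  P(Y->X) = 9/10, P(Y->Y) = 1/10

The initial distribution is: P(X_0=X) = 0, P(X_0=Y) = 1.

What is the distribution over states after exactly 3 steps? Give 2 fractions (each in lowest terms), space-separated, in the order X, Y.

Answer: 3141/4000 859/4000

Derivation:
Propagating the distribution step by step (d_{t+1} = d_t * P):
d_0 = (X=0, Y=1)
  d_1[X] = 0*3/4 + 1*9/10 = 9/10
  d_1[Y] = 0*1/4 + 1*1/10 = 1/10
d_1 = (X=9/10, Y=1/10)
  d_2[X] = 9/10*3/4 + 1/10*9/10 = 153/200
  d_2[Y] = 9/10*1/4 + 1/10*1/10 = 47/200
d_2 = (X=153/200, Y=47/200)
  d_3[X] = 153/200*3/4 + 47/200*9/10 = 3141/4000
  d_3[Y] = 153/200*1/4 + 47/200*1/10 = 859/4000
d_3 = (X=3141/4000, Y=859/4000)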